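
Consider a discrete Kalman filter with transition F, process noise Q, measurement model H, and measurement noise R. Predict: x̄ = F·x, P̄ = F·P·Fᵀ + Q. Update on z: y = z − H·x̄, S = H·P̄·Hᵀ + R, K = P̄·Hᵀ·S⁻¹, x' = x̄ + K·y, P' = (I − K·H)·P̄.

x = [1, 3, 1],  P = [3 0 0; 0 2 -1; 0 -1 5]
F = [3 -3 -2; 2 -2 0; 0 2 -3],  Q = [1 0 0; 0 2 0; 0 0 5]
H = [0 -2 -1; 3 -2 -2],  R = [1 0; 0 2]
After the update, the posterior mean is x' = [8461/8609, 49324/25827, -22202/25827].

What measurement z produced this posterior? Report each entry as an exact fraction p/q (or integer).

z = [-3, 1]

x̄ = F·x = [-8, -4, 3]
P̄ = F·P·Fᵀ + Q = [54 26 13; 26 22 -14; 13 -14 70]
S = H·P̄·Hᵀ + R = [103 -51; -51 276]
K = P̄·Hᵀ·S⁻¹ = [-4552/8609 1779/8609; -1706/8609 4856/25827; -5105/8609 -9661/25827]
x' − x̄ = [77333/8609, 152632/25827, -99683/25827] = K·y
y = (KᵀK)⁻¹·Kᵀ·(x' − x̄) = [-8, 23]
z = y + H·x̄ = [-8, 23] + [5, -22] = [-3, 1]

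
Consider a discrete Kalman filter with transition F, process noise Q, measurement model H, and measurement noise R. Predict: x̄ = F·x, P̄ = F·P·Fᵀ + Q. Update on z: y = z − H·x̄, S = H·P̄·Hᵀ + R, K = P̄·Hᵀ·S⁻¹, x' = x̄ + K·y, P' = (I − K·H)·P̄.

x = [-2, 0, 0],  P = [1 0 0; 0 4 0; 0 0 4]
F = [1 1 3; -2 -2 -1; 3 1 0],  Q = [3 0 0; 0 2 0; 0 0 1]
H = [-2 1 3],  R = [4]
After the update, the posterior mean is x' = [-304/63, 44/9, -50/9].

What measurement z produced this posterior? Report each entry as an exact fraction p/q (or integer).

x̄ = F·x = [-2, 4, -6]
P̄ = F·P·Fᵀ + Q = [44 -22 7; -22 26 -14; 7 -14 14]
S = H·P̄·Hᵀ + R = [252]
K = P̄·Hᵀ·S⁻¹ = [-89/252; 1/9; 1/18]
x' − x̄ = [-178/63, 8/9, 4/9] = K·y
y = (KᵀK)⁻¹·Kᵀ·(x' − x̄) = [8]
z = y + H·x̄ = [8] + [-10] = [-2]

z = [-2]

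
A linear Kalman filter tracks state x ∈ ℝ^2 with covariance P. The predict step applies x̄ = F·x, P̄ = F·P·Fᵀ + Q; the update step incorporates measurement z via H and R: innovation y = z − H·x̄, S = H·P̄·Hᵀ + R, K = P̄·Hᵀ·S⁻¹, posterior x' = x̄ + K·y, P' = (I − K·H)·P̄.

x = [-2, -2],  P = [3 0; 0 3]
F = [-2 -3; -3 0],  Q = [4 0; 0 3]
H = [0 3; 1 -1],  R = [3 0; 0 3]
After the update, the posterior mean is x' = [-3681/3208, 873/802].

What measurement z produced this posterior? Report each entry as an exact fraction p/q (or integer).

x̄ = F·x = [10, 6]
P̄ = F·P·Fᵀ + Q = [43 18; 18 30]
S = H·P̄·Hᵀ + R = [273 -36; -36 40]
K = P̄·Hᵀ·S⁻¹ = [255/802 2923/3208; 132/401 -3/802]
x' − x̄ = [-35761/3208, -3939/802] = K·y
y = (KᵀK)⁻¹·Kᵀ·(x' − x̄) = [-15, -7]
z = y + H·x̄ = [-15, -7] + [18, 4] = [3, -3]

z = [3, -3]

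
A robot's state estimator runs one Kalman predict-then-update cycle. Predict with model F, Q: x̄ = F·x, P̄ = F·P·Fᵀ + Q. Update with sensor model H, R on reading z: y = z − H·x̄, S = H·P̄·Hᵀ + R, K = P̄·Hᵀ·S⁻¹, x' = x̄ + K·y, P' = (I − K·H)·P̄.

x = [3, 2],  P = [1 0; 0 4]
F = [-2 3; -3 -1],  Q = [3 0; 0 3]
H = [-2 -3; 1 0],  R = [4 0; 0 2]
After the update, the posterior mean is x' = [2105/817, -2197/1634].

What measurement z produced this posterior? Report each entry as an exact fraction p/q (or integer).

z = [-2, 2]

x̄ = F·x = [0, -11]
P̄ = F·P·Fᵀ + Q = [43 -6; -6 16]
S = H·P̄·Hᵀ + R = [248 -68; -68 45]
K = P̄·Hᵀ·S⁻¹ = [-17/817 755/817; -507/1634 -492/817]
x' − x̄ = [2105/817, 15777/1634] = K·y
y = (KᵀK)⁻¹·Kᵀ·(x' − x̄) = [-35, 2]
z = y + H·x̄ = [-35, 2] + [33, 0] = [-2, 2]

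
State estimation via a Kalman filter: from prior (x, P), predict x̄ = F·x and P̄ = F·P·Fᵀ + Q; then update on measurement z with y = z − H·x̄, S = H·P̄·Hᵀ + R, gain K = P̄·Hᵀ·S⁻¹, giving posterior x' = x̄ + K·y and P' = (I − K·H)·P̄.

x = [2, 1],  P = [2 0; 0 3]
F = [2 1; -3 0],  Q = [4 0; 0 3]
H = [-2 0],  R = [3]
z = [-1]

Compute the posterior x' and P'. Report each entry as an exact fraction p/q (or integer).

x̄ = F·x = [5, -6]
P̄ = F·P·Fᵀ + Q = [15 -12; -12 21]
y = z − H·x̄ = [9]
S = H·P̄·Hᵀ + R = [63]
K = P̄·Hᵀ·S⁻¹ = [-10/21; 8/21]
x' = x̄ + K·y = [5/7, -18/7]
P' = (I − K·H)·P̄ = [5/7 -4/7; -4/7 83/7]

x' = [5/7, -18/7]
P' = [5/7 -4/7; -4/7 83/7]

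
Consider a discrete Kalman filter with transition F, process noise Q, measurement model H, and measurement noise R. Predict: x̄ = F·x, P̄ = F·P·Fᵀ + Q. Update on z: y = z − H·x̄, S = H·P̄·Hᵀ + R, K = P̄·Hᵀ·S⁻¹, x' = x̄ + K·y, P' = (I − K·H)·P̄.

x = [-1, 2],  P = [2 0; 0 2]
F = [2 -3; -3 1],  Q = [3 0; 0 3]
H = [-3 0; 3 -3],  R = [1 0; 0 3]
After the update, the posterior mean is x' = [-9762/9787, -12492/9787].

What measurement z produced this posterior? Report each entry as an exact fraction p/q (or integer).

z = [3, 1]

x̄ = F·x = [-8, 5]
P̄ = F·P·Fᵀ + Q = [29 -18; -18 23]
S = H·P̄·Hᵀ + R = [262 -423; -423 795]
K = P̄·Hᵀ·S⁻¹ = [-3174/9787 47/9787; -3033/9787 -3128/9787]
x' − x̄ = [68534/9787, -61427/9787] = K·y
y = (KᵀK)⁻¹·Kᵀ·(x' − x̄) = [-21, 40]
z = y + H·x̄ = [-21, 40] + [24, -39] = [3, 1]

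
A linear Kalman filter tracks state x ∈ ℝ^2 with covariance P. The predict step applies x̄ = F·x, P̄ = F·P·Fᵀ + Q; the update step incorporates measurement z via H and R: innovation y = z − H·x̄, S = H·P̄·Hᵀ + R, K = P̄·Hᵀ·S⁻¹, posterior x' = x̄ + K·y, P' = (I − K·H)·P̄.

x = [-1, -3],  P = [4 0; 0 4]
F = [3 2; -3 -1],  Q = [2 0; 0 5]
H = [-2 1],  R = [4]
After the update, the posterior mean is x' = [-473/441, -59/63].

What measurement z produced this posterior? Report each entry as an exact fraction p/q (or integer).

z = [1]

x̄ = F·x = [-9, 6]
P̄ = F·P·Fᵀ + Q = [54 -44; -44 45]
S = H·P̄·Hᵀ + R = [441]
K = P̄·Hᵀ·S⁻¹ = [-152/441; 19/63]
x' − x̄ = [3496/441, -437/63] = K·y
y = (KᵀK)⁻¹·Kᵀ·(x' − x̄) = [-23]
z = y + H·x̄ = [-23] + [24] = [1]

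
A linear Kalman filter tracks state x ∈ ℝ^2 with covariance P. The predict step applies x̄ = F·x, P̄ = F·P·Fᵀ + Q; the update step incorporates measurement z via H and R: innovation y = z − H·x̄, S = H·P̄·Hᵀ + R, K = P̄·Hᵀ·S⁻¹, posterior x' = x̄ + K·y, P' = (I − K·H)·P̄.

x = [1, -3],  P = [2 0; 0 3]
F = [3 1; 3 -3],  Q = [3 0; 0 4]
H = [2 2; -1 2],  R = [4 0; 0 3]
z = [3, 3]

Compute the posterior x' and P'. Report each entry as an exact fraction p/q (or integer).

x' = [-1827/20630, 33213/20630]
P' = [7737/10315 -1068/10315; -1068/10315 4527/10315]

x̄ = F·x = [0, 12]
P̄ = F·P·Fᵀ + Q = [24 9; 9 49]
y = z − H·x̄ = [-21, -21]
S = H·P̄·Hᵀ + R = [368 166; 166 187]
K = P̄·Hᵀ·S⁻¹ = [6669/20630 -3291/10315; 3459/20630 3374/10315]
x' = x̄ + K·y = [-1827/20630, 33213/20630]
P' = (I − K·H)·P̄ = [7737/10315 -1068/10315; -1068/10315 4527/10315]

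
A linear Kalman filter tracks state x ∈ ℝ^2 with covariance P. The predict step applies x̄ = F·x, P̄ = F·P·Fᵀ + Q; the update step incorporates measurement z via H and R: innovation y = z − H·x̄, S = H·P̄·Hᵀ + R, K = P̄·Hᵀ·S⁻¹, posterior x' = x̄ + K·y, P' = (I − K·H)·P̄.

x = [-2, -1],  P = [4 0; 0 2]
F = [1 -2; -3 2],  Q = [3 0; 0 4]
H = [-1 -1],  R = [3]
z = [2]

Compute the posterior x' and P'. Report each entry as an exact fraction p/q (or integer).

x' = [15/13, -32/13]
P' = [365/26 -190/13; -190/13 232/13]

x̄ = F·x = [0, 4]
P̄ = F·P·Fᵀ + Q = [15 -20; -20 48]
y = z − H·x̄ = [6]
S = H·P̄·Hᵀ + R = [26]
K = P̄·Hᵀ·S⁻¹ = [5/26; -14/13]
x' = x̄ + K·y = [15/13, -32/13]
P' = (I − K·H)·P̄ = [365/26 -190/13; -190/13 232/13]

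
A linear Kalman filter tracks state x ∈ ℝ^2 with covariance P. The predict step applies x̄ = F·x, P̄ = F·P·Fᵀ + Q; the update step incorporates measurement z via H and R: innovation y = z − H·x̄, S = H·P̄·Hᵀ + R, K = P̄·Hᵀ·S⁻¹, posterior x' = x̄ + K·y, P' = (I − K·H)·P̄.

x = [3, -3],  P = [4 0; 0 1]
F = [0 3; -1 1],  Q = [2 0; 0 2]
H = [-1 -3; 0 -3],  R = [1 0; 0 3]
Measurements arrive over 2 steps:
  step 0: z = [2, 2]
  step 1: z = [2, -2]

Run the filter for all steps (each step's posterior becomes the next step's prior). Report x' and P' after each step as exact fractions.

step 0: x' = [-239/159, -18/53], P' = [827/318 -67/106; -67/106 25/106]
step 1: x' = [-1721/687, 4609/15801], P' = [345/229 -242/687; -242/687 2594/15801]

step 0: x̄ = F·x = [-9, -6]
step 0: P̄ = F·P·Fᵀ + Q = [11 3; 3 7]
step 0: y = z − H·x̄ = [-25, -16]
step 0: S = H·P̄·Hᵀ + R = [93 72; 72 66]
step 0: K = P̄·Hᵀ·S⁻¹ = [-112/159 67/106; -4/53 -25/106]
step 0: x' = x̄ + K·y = [-239/159, -18/53]
step 0: P' = (I − K·H)·P̄ = [827/318 -67/106; -67/106 25/106]
step 1: x̄ = F·x = [-54/53, 185/159]
step 1: P̄ = F·P·Fᵀ + Q = [437/106 138/53; 138/53 970/159]
step 1: y = z − H·x̄ = [237/53, 79/53]
step 1: S = H·P̄·Hᵀ + R = [8019/106 3324/53; 3324/53 3069/53]
step 1: K = P̄·Hᵀ·S⁻¹ = [-103/229 242/687; -2216/15801 -2594/15801]
step 1: x' = x̄ + K·y = [-1721/687, 4609/15801]
step 1: P' = (I − K·H)·P̄ = [345/229 -242/687; -242/687 2594/15801]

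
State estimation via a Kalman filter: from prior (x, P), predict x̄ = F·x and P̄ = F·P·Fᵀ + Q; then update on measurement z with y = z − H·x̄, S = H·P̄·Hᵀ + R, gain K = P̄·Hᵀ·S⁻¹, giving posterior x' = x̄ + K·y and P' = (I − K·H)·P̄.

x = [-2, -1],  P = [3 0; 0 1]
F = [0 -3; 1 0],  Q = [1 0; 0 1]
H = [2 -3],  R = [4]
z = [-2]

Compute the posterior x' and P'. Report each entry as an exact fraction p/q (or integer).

x̄ = F·x = [3, -2]
P̄ = F·P·Fᵀ + Q = [10 0; 0 4]
y = z − H·x̄ = [-14]
S = H·P̄·Hᵀ + R = [80]
K = P̄·Hᵀ·S⁻¹ = [1/4; -3/20]
x' = x̄ + K·y = [-1/2, 1/10]
P' = (I − K·H)·P̄ = [5 3; 3 11/5]

x' = [-1/2, 1/10]
P' = [5 3; 3 11/5]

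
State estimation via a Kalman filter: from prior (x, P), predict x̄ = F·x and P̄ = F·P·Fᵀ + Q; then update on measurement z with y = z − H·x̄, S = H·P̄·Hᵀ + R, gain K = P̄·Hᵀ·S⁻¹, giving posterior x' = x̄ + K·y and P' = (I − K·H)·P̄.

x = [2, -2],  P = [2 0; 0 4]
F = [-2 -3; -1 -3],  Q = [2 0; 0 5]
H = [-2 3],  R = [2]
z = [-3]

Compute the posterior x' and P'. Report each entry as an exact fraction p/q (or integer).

x' = [-122/93, -167/93]
P' = [3494/93 2348/93; 2348/93 1598/93]

x̄ = F·x = [2, 4]
P̄ = F·P·Fᵀ + Q = [46 40; 40 43]
y = z − H·x̄ = [-11]
S = H·P̄·Hᵀ + R = [93]
K = P̄·Hᵀ·S⁻¹ = [28/93; 49/93]
x' = x̄ + K·y = [-122/93, -167/93]
P' = (I − K·H)·P̄ = [3494/93 2348/93; 2348/93 1598/93]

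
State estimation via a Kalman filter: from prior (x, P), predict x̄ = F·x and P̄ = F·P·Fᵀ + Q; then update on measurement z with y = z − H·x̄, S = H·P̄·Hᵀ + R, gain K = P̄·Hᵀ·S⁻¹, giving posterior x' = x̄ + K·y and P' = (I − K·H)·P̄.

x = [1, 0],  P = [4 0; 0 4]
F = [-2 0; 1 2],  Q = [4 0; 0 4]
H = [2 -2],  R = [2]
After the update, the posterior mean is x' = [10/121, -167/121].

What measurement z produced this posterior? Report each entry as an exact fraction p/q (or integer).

z = [3]

x̄ = F·x = [-2, 1]
P̄ = F·P·Fᵀ + Q = [20 -8; -8 24]
S = H·P̄·Hᵀ + R = [242]
K = P̄·Hᵀ·S⁻¹ = [28/121; -32/121]
x' − x̄ = [252/121, -288/121] = K·y
y = (KᵀK)⁻¹·Kᵀ·(x' − x̄) = [9]
z = y + H·x̄ = [9] + [-6] = [3]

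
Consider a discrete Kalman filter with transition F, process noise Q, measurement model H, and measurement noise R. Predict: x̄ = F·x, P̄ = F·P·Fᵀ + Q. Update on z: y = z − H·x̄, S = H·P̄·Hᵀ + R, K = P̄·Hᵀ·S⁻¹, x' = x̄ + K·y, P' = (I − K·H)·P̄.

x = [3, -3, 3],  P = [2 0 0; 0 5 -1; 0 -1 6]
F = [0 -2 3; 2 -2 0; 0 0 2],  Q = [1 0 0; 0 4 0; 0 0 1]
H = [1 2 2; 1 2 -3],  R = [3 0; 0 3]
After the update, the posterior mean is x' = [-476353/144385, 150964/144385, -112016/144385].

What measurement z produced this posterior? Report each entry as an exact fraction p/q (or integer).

x̄ = F·x = [15, 12, 6]
P̄ = F·P·Fᵀ + Q = [87 26 40; 26 32 4; 40 4 25]
S = H·P̄·Hᵀ + R = [614 121; 121 259]
K = P̄·Hᵀ·S⁻¹ = [54422/144385 -14833/144385; 15944/144385 36034/144385; 28649/144385 -28436/144385]
x' − x̄ = [-2642128/144385, -1581656/144385, -978326/144385] = K·y
y = (KᵀK)⁻¹·Kᵀ·(x' − x̄) = [-54, -20]
z = y + H·x̄ = [-54, -20] + [51, 21] = [-3, 1]

z = [-3, 1]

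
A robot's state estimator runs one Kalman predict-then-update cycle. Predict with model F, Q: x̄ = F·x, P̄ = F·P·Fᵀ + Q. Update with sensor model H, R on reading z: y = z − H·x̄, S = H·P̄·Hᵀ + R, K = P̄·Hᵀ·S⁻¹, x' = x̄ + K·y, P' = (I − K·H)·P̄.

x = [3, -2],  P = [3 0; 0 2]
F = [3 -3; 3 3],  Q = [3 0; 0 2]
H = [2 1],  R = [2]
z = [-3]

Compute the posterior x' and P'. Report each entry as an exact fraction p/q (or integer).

x̄ = F·x = [15, 3]
P̄ = F·P·Fᵀ + Q = [48 9; 9 47]
y = z − H·x̄ = [-36]
S = H·P̄·Hᵀ + R = [277]
K = P̄·Hᵀ·S⁻¹ = [105/277; 65/277]
x' = x̄ + K·y = [375/277, -1509/277]
P' = (I − K·H)·P̄ = [2271/277 -4332/277; -4332/277 8794/277]

x' = [375/277, -1509/277]
P' = [2271/277 -4332/277; -4332/277 8794/277]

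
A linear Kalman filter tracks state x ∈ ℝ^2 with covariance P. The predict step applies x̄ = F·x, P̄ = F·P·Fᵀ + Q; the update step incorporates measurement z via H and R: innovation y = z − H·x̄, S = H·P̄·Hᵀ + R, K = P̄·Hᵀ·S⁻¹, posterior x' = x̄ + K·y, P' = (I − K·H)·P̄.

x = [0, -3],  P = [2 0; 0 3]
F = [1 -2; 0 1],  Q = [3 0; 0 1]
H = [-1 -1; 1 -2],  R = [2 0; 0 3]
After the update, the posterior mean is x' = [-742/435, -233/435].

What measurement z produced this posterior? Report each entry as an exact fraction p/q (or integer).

z = [3, -1]

x̄ = F·x = [6, -3]
P̄ = F·P·Fᵀ + Q = [17 -6; -6 4]
S = H·P̄·Hᵀ + R = [11 -15; -15 60]
K = P̄·Hᵀ·S⁻¹ = [-15/29 154/435; -6/29 -124/435]
x' − x̄ = [-3352/435, 1072/435] = K·y
y = (KᵀK)⁻¹·Kᵀ·(x' − x̄) = [6, -13]
z = y + H·x̄ = [6, -13] + [-3, 12] = [3, -1]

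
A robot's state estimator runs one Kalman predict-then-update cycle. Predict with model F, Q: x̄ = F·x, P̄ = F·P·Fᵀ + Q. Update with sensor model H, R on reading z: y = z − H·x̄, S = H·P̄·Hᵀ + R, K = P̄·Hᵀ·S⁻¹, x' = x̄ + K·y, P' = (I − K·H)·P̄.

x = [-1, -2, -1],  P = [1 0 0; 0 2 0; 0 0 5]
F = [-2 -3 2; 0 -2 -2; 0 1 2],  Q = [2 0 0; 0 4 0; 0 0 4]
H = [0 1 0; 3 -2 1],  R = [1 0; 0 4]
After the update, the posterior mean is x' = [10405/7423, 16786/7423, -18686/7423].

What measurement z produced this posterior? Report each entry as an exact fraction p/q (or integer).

z = [2, -3]

x̄ = F·x = [6, 6, -4]
P̄ = F·P·Fᵀ + Q = [44 -8 14; -8 32 -24; 14 -24 26]
S = H·P̄·Hᵀ + R = [33 -112; -112 830]
K = P̄·Hᵀ·S⁻¹ = [5752/7423 2225/7423; 7008/7423 -56/7423; -3464/7423 570/7423]
x' − x̄ = [-34133/7423, -27752/7423, 11006/7423] = K·y
y = (KᵀK)⁻¹·Kᵀ·(x' − x̄) = [-4, -5]
z = y + H·x̄ = [-4, -5] + [6, 2] = [2, -3]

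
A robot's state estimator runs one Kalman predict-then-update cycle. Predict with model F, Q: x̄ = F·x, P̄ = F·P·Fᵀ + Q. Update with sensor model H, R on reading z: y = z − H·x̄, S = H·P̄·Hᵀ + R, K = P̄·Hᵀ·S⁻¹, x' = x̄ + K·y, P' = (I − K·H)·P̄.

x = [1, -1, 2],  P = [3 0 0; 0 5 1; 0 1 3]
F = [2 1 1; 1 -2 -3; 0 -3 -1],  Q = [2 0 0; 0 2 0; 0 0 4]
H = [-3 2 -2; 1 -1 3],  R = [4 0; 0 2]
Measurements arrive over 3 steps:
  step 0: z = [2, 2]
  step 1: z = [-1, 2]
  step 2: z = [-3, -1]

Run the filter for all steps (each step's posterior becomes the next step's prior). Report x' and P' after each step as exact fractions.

step 0: x' = [-287/319, 5183/7018, 8669/7018], P' = [168/29 2966/319 350/319; 2966/319 61450/3509 10331/3509; 350/319 10331/3509 3257/3509]
step 1: x' = [-572723357/245597201, -946434650/245597201, 37835176/245597201], P' = [715785708/245597201 1000597884/245597201 63316684/245597201; 1000597884/245597201 1974845220/245597201 352946446/245597201; 63316684/245597201 352946446/245597201 170469114/245597201]
step 2: x' = [-229596697431/2003147365375, -5621944401017/2003147365375, -2375073058912/2003147365375], P' = [5807211836068/2003147365375 8147203252976/2003147365375 528564764036/2003147365375; 8147203252976/2003147365375 16132328899832/2003147365375 2899271280252/2003147365375; 528564764036/2003147365375 2899271280252/2003147365375 1392869995122/2003147365375]

step 0: x̄ = F·x = [3, -3, 1]
step 0: P̄ = F·P·Fᵀ + Q = [24 -18 -22; -18 64 50; -22 50 58]
step 0: y = z − H·x̄ = [19, -7]
step 0: S = H·P̄·Hᵀ + R = [260 4; 4 216]
step 0: K = P̄·Hᵀ·S⁻¹ = [-78/319 -34/319; 1090/3509 2169/7018; 1299/7018 1645/3509]
step 0: x' = x̄ + K·y = [-287/319, 5183/7018, 8669/7018]
step 0: P' = (I − K·H)·P̄ = [168/29 2966/319 350/319; 2966/319 61450/3509 10331/3509; 350/319 10331/3509 3257/3509]
step 1: x̄ = F·x = [612/3509, -42687/7018, -12109/3509]
step 1: P̄ = F·P·Fᵀ + Q = [319603/3509 -260798/3509 -432387/3509; -260798/3509 272827/3509 390384/3509; -432387/3509 390384/3509 632329/3509]
step 1: y = z − H·x̄ = [16796/3509, 3889/638]
step 1: S = H·P̄·Hᵀ + R = [1328947/3509 116082/319; 116082/319 15499/29]
step 1: K = P̄·Hᵀ·S⁻¹ = [-68198681/245597201 -47431062/245597201; 60500974/245597201 42296001/245597201; 43751153/245597201 110888790/245597201]
step 1: x' = x̄ + K·y = [-572723357/245597201, -946434650/245597201, 37835176/245597201]
step 1: P' = (I − K·H)·P̄ = [715785708/245597201 1000597884/245597201 63316684/245597201; 1000597884/245597201 1974845220/245597201 352946446/245597201; 63316684/245597201 352946446/245597201 170469114/245597201]
step 2: x̄ = F·x = [-2054046188/245597201, 1206640415/245597201, 2801468774/245597201]
step 2: P̄ = F·P·Fᵀ + Q = [10461202732/245597201 -8112635668/245597201 -13637011230/245597201; -8112635668/245597201 10493648728/245597201 13177779232/245597201; -13637011230/245597201 13177779232/245597201 21044143574/245597201]
step 2: y = z − H·x̄ = [-127905981/8468869, -5389316920/245597201]
step 2: S = H·P̄·Hᵀ + R = [1709298000/8468869 1249324550/8468869; 1249324550/8468869 66179866592/245597201]
step 2: K = P̄·Hᵀ·S⁻¹ = [-546089632581/2003147365375 -15085942496/80125894615; 506126370058/2003147365375 14253763878/80125894615; 356777069538/2003147365375 36158069383/80125894615]
step 2: x' = x̄ + K·y = [-229596697431/2003147365375, -5621944401017/2003147365375, -2375073058912/2003147365375]
step 2: P' = (I − K·H)·P̄ = [5807211836068/2003147365375 8147203252976/2003147365375 528564764036/2003147365375; 8147203252976/2003147365375 16132328899832/2003147365375 2899271280252/2003147365375; 528564764036/2003147365375 2899271280252/2003147365375 1392869995122/2003147365375]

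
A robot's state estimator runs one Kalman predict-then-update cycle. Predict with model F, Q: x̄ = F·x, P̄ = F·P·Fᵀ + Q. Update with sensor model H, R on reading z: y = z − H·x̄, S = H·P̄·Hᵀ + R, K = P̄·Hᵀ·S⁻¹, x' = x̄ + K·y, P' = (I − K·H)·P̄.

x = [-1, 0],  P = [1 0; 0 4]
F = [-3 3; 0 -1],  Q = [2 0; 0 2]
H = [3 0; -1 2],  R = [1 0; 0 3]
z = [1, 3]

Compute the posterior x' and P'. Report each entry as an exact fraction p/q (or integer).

x̄ = F·x = [3, 0]
P̄ = F·P·Fᵀ + Q = [47 -12; -12 6]
y = z − H·x̄ = [-8, 6]
S = H·P̄·Hᵀ + R = [424 -213; -213 122]
K = P̄·Hᵀ·S⁻¹ = [2079/6359 -71/6359; 720/6359 2508/6359]
x' = x̄ + K·y = [2019/6359, 9288/6359]
P' = (I − K·H)·P̄ = [693/6359 240/6359; 240/6359 3882/6359]

x' = [2019/6359, 9288/6359]
P' = [693/6359 240/6359; 240/6359 3882/6359]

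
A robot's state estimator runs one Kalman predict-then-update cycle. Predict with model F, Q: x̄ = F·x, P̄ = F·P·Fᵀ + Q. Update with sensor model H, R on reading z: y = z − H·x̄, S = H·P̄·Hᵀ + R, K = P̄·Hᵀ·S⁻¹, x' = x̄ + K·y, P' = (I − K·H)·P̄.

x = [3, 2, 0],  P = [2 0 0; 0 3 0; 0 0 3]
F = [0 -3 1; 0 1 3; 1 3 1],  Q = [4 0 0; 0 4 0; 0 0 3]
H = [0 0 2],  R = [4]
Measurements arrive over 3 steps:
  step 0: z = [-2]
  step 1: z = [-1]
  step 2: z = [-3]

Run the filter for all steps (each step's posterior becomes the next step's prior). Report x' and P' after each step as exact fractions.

step 0: x' = [2/3, -3, -13/18], P' = [18 12 -2/3; 12 25 1/2; -2/3 1/2 35/36]
step 1: x' = [31109/23158, -62413/23158, -12195/23158], P' = [181494/11579 -8946/11579 -9385/11579; -8946/11579 161038/11579 3345/11579; -9385/11579 3345/11579 11543/11579]
step 2: x' = [4175086/1636319, -4029527/1636319, -5042545/3272638], P' = [35930387/1636319 -4099137/1636319 -1420346/1636319; -4099137/1636319 23995155/1636319 514092/1636319; -1420346/1636319 514092/1636319 1624740/1636319]

step 0: x̄ = F·x = [-6, 2, 9]
step 0: P̄ = F·P·Fᵀ + Q = [34 0 -24; 0 34 18; -24 18 35]
step 0: y = z − H·x̄ = [-20]
step 0: S = H·P̄·Hᵀ + R = [144]
step 0: K = P̄·Hᵀ·S⁻¹ = [-1/3; 1/4; 35/72]
step 0: x' = x̄ + K·y = [2/3, -3, -13/18]
step 0: P' = (I − K·H)·P̄ = [18 12 -2/3; 12 25 1/2; -2/3 1/2 35/36]
step 1: x̄ = F·x = [149/18, -31/6, -163/18]
step 1: P̄ = F·P·Fᵀ + Q = [8171/36 -913/12 -9385/36; -913/12 163/4 1115/12; -9385/36 1115/12 11543/36]
step 1: y = z − H·x̄ = [154/9]
step 1: S = H·P̄·Hᵀ + R = [11579/9]
step 1: K = P̄·Hᵀ·S⁻¹ = [-9385/23158; 3345/23158; 11543/23158]
step 1: x' = x̄ + K·y = [31109/23158, -62413/23158, -12195/23158]
step 1: P' = (I − K·H)·P̄ = [181494/11579 -8946/11579 -9385/11579; -8946/11579 161038/11579 3345/11579; -9385/11579 3345/11579 11543/11579]
step 2: x̄ = F·x = [87522/11579, -49499/11579, -168325/23158]
step 2: P̄ = F·P·Fᵀ + Q = [1487131/11579 -475245/11579 -1420346/11579; -475245/11579 331311/11579 514092/11579; -1420346/11579 514092/11579 1624740/11579]
step 2: y = z − H·x̄ = [133588/11579]
step 2: S = H·P̄·Hᵀ + R = [6545276/11579]
step 2: K = P̄·Hᵀ·S⁻¹ = [-710173/1636319; 257046/1636319; 812370/1636319]
step 2: x' = x̄ + K·y = [4175086/1636319, -4029527/1636319, -5042545/3272638]
step 2: P' = (I − K·H)·P̄ = [35930387/1636319 -4099137/1636319 -1420346/1636319; -4099137/1636319 23995155/1636319 514092/1636319; -1420346/1636319 514092/1636319 1624740/1636319]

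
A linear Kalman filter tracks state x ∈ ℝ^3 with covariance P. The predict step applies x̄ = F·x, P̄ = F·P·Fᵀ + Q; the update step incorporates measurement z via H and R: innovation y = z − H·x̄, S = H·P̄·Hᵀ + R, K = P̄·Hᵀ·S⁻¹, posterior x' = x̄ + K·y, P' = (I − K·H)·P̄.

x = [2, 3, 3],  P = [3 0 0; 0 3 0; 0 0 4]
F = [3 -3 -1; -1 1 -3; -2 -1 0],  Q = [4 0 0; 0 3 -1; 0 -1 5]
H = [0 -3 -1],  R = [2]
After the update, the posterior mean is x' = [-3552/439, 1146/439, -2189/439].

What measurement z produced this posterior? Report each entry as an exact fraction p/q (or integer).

z = [-3]

x̄ = F·x = [-6, -8, -7]
P̄ = F·P·Fᵀ + Q = [62 -6 -9; -6 45 2; -9 2 20]
S = H·P̄·Hᵀ + R = [439]
K = P̄·Hᵀ·S⁻¹ = [27/439; -137/439; -26/439]
x' − x̄ = [-918/439, 4658/439, 884/439] = K·y
y = (KᵀK)⁻¹·Kᵀ·(x' − x̄) = [-34]
z = y + H·x̄ = [-34] + [31] = [-3]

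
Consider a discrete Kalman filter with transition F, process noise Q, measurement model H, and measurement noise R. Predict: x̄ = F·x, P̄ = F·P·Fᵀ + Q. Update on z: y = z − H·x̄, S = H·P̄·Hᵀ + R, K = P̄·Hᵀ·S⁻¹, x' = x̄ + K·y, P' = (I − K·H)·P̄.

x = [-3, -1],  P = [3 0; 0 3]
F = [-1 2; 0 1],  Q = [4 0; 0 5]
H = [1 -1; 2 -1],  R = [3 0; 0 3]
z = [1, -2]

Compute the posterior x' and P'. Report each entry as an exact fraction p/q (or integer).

x̄ = F·x = [1, -1]
P̄ = F·P·Fᵀ + Q = [19 6; 6 8]
y = z − H·x̄ = [-1, -5]
S = H·P̄·Hᵀ + R = [18 28; 28 63]
K = P̄·Hᵀ·S⁻¹ = [-11/50 106/175; -17/25 64/175]
x' = x̄ + K·y = [-633/350, -376/175]
P' = (I − K·H)·P̄ = [867/350 549/175; 549/175 906/175]

x' = [-633/350, -376/175]
P' = [867/350 549/175; 549/175 906/175]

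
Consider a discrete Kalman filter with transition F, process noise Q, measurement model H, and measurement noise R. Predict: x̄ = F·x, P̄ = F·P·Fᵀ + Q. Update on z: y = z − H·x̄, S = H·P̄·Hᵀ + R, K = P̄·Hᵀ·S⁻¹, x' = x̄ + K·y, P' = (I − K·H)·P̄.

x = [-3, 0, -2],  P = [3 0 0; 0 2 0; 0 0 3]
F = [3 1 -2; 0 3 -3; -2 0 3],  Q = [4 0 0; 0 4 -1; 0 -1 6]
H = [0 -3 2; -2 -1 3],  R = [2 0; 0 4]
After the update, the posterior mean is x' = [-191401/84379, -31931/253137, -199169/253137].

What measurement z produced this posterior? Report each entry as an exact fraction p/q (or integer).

x̄ = F·x = [-5, 6, 0]
P̄ = F·P·Fᵀ + Q = [45 24 -36; 24 49 -28; -36 -28 45]
S = H·P̄·Hᵀ + R = [959 1013; 1013 1334]
K = P̄·Hᵀ·S⁻¹ = [10930/84379 -22342/84379; -87449/253137 32060/253137; -5939/253137 49103/253137]
x' − x̄ = [230494/84379, -1550753/253137, -199169/253137] = K·y
y = (KᵀK)⁻¹·Kᵀ·(x' − x̄) = [17, -2]
z = y + H·x̄ = [17, -2] + [-18, 4] = [-1, 2]

z = [-1, 2]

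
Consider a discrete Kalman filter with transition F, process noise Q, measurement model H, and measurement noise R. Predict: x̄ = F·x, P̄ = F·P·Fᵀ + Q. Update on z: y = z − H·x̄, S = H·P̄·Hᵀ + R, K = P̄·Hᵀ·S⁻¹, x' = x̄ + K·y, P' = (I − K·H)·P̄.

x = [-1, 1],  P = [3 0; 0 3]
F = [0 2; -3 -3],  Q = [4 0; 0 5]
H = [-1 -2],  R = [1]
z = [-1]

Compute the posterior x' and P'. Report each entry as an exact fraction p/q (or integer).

x' = [382/181, -100/181]
P' = [2496/181 -1258/181; -1258/181 679/181]

x̄ = F·x = [2, 0]
P̄ = F·P·Fᵀ + Q = [16 -18; -18 59]
y = z − H·x̄ = [1]
S = H·P̄·Hᵀ + R = [181]
K = P̄·Hᵀ·S⁻¹ = [20/181; -100/181]
x' = x̄ + K·y = [382/181, -100/181]
P' = (I − K·H)·P̄ = [2496/181 -1258/181; -1258/181 679/181]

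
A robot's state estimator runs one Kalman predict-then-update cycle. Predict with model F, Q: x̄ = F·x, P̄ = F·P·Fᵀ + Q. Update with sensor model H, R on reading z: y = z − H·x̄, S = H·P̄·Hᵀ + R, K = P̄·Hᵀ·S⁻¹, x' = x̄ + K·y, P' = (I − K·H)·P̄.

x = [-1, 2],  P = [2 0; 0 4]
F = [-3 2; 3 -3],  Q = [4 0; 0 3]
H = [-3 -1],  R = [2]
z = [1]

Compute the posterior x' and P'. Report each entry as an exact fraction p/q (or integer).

x' = [107/149, -444/149]
P' = [478/149 -1290/149; -1290/149 3732/149]

x̄ = F·x = [7, -9]
P̄ = F·P·Fᵀ + Q = [38 -42; -42 57]
y = z − H·x̄ = [13]
S = H·P̄·Hᵀ + R = [149]
K = P̄·Hᵀ·S⁻¹ = [-72/149; 69/149]
x' = x̄ + K·y = [107/149, -444/149]
P' = (I − K·H)·P̄ = [478/149 -1290/149; -1290/149 3732/149]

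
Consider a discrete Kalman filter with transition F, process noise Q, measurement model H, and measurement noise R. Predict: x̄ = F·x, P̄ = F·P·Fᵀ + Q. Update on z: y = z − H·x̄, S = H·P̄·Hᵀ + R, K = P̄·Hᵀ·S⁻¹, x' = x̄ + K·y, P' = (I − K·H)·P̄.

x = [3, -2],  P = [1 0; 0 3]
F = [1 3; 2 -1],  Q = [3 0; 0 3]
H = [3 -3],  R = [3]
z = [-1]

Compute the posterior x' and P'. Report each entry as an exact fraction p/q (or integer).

x' = [359/83, 392/83]
P' = [407/83 388/83; 388/83 793/166]

x̄ = F·x = [-3, 8]
P̄ = F·P·Fᵀ + Q = [31 -7; -7 10]
y = z − H·x̄ = [32]
S = H·P̄·Hᵀ + R = [498]
K = P̄·Hᵀ·S⁻¹ = [19/83; -17/166]
x' = x̄ + K·y = [359/83, 392/83]
P' = (I − K·H)·P̄ = [407/83 388/83; 388/83 793/166]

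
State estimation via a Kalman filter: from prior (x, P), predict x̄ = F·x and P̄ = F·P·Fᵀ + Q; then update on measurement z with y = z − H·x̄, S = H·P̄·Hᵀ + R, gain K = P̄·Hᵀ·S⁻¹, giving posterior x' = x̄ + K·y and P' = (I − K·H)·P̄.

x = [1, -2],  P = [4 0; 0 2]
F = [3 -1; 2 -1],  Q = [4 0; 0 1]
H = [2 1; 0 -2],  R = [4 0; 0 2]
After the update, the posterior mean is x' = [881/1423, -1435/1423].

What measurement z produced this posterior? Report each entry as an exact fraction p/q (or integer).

x̄ = F·x = [5, 4]
P̄ = F·P·Fᵀ + Q = [42 26; 26 19]
S = H·P̄·Hᵀ + R = [295 -142; -142 78]
K = P̄·Hᵀ·S⁻¹ = [598/1423 140/1423; 71/1423 -564/1423]
x' − x̄ = [-6234/1423, -7127/1423] = K·y
y = (KᵀK)⁻¹·Kᵀ·(x' − x̄) = [-13, 11]
z = y + H·x̄ = [-13, 11] + [14, -8] = [1, 3]

z = [1, 3]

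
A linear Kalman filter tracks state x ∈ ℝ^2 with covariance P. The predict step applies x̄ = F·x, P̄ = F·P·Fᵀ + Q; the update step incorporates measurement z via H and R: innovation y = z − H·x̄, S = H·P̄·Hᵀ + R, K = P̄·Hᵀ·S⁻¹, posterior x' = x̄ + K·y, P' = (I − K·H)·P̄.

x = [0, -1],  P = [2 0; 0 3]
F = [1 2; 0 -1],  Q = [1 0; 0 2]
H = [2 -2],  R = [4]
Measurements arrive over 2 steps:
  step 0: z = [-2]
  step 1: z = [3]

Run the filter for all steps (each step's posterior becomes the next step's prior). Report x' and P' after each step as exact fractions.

step 0: x̄ = F·x = [-2, 1]
step 0: P̄ = F·P·Fᵀ + Q = [15 -6; -6 5]
step 0: y = z − H·x̄ = [4]
step 0: S = H·P̄·Hᵀ + R = [132]
step 0: K = P̄·Hᵀ·S⁻¹ = [7/22; -1/6]
step 0: x' = x̄ + K·y = [-8/11, 1/3]
step 0: P' = (I − K·H)·P̄ = [18/11 1; 1 4/3]
step 1: x̄ = F·x = [-2/33, -1/3]
step 1: P̄ = F·P·Fᵀ + Q = [395/33 -11/3; -11/3 10/3]
step 1: y = z − H·x̄ = [27/11]
step 1: S = H·P̄·Hᵀ + R = [1040/11]
step 1: K = P̄·Hᵀ·S⁻¹ = [43/130; -77/520]
step 1: x' = x̄ + K·y = [293/390, -1087/1560]
step 1: P' = (I − K·H)·P̄ = [317/195 188/195; 188/195 983/780]

step 0: x' = [-8/11, 1/3], P' = [18/11 1; 1 4/3]
step 1: x' = [293/390, -1087/1560], P' = [317/195 188/195; 188/195 983/780]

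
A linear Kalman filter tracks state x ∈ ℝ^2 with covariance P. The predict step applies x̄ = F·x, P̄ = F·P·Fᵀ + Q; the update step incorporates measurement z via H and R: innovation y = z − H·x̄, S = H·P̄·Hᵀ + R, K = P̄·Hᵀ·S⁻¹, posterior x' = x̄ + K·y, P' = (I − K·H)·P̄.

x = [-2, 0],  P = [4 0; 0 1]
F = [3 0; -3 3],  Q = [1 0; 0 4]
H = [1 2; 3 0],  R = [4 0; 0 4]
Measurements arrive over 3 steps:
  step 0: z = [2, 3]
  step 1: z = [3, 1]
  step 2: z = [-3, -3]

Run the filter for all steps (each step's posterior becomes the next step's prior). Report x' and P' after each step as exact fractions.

step 0: x' = [4568/5079, 4733/10158], P' = [2216/5079 -1178/5079; -1178/5079 5366/5079]
step 1: x' = [224305/422308, 524367/422308], P' = [127355/316731 -69689/316731; -69689/316731 334121/316731]
step 2: x' = [-16357497/24844084, -19283565/24844084], P' = [7454150/18633063 -4074386/18633063; -4074386/18633063 19641140/18633063]

step 0: x̄ = F·x = [-6, 6]
step 0: P̄ = F·P·Fᵀ + Q = [37 -36; -36 49]
step 0: y = z − H·x̄ = [-4, 21]
step 0: S = H·P̄·Hᵀ + R = [93 -105; -105 337]
step 0: K = P̄·Hᵀ·S⁻¹ = [-35/5079 554/1693; 4777/10158 -589/3386]
step 0: x' = x̄ + K·y = [4568/5079, 4733/10158]
step 0: P' = (I − K·H)·P̄ = [2216/5079 -1178/5079; -1178/5079 5366/5079]
step 1: x̄ = F·x = [4568/1693, -4403/3386]
step 1: P̄ = F·P·Fᵀ + Q = [8341/1693 -10182/1693; -10182/1693 36586/1693]
step 1: y = z − H·x̄ = [4914/1693, -12011/1693]
step 1: S = H·P̄·Hᵀ + R = [120729/1693 -36069/1693; -36069/1693 81841/1693]
step 1: K = P̄·Hᵀ·S⁻¹ = [-12023/1266924 127355/422308; 598553/1266924 -69689/422308]
step 1: x' = x̄ + K·y = [224305/422308, 524367/422308]
step 1: P' = (I − K·H)·P̄ = [127355/316731 -69689/316731; -69689/316731 334121/316731]
step 2: x̄ = F·x = [672915/422308, 450093/211154]
step 2: P̄ = F·P·Fᵀ + Q = [487642/105577 -591132/105577; -591132/105577 2224870/105577]
step 2: y = z − H·x̄ = [-3740211/422308, -3285669/422308]
step 2: S = H·P̄·Hᵀ + R = [7444902/105577 -2083866/105577; -2083866/105577 4811086/105577]
step 2: K = P̄·Hᵀ·S⁻¹ = [-347311/37266126 3727075/12422042; 17603947/37266126 -2037193/12422042]
step 2: x' = x̄ + K·y = [-16357497/24844084, -19283565/24844084]
step 2: P' = (I − K·H)·P̄ = [7454150/18633063 -4074386/18633063; -4074386/18633063 19641140/18633063]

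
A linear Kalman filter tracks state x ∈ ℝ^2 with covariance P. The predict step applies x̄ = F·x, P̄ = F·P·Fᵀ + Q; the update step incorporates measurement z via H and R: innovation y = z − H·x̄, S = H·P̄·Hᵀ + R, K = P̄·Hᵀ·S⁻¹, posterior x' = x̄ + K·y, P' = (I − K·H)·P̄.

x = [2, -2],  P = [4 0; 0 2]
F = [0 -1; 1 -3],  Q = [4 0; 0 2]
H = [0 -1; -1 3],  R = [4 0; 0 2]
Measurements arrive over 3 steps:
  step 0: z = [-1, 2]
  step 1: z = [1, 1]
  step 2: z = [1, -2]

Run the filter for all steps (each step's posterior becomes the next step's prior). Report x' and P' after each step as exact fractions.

step 0: x̄ = F·x = [2, 8]
step 0: P̄ = F·P·Fᵀ + Q = [6 6; 6 24]
step 0: y = z − H·x̄ = [7, -20]
step 0: S = H·P̄·Hᵀ + R = [28 -66; -66 188]
step 0: K = P̄·Hᵀ·S⁻¹ = [-84/227 -15/227; -39/227 66/227]
step 0: x' = x̄ + K·y = [166/227, 223/227]
step 0: P' = (I − K·H)·P̄ = [1038/227 336/227; 336/227 156/227]
step 1: x̄ = F·x = [-223/227, -503/227]
step 1: P̄ = F·P·Fᵀ + Q = [1064/227 132/227; 132/227 880/227]
step 1: y = z − H·x̄ = [-276/227, 1513/227]
step 1: S = H·P̄·Hᵀ + R = [1788/227 -2508/227; -2508/227 8646/227]
step 1: K = P̄·Hᵀ·S⁻¹ = [-47/153 -280/1683; -22/153 38/153]
step 1: x' = x̄ + K·y = [-2891/1683, -59/153]
step 1: P' = (I − K·H)·P̄ = [6764/1683 188/153; 188/153 88/153]
step 2: x̄ = F·x = [59/153, -944/1683]
step 2: P̄ = F·P·Fᵀ + Q = [700/153 76/153; 76/153 6434/1683]
step 2: y = z − H·x̄ = [739/1683, 115/1683]
step 2: S = H·P̄·Hᵀ + R = [13166/1683 -18466/1683; -18466/1683 63956/1683]
step 2: K = P̄·Hᵀ·S⁻¹ = [-66552/223285 -37342/223285; -31417/223285 55398/223285]
step 2: x' = x̄ + K·y = [54329/223285, -135251/223285]
step 2: P' = (I − K·H)·P̄ = [873308/223285 266208/223285; 266208/223285 125668/223285]

step 0: x' = [166/227, 223/227], P' = [1038/227 336/227; 336/227 156/227]
step 1: x' = [-2891/1683, -59/153], P' = [6764/1683 188/153; 188/153 88/153]
step 2: x' = [54329/223285, -135251/223285], P' = [873308/223285 266208/223285; 266208/223285 125668/223285]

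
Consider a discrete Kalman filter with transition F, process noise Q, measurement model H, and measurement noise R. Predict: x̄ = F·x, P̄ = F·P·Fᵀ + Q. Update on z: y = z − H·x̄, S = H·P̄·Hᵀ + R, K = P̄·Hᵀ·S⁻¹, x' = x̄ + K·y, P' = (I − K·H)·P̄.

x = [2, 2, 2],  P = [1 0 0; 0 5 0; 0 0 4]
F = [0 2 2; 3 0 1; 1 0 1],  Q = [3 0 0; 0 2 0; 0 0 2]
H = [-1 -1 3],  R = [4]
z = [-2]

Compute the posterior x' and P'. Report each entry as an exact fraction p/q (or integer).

x̄ = F·x = [8, 8, 4]
P̄ = F·P·Fᵀ + Q = [39 8 8; 8 15 7; 8 7 7]
y = z − H·x̄ = [2]
S = H·P̄·Hᵀ + R = [47]
K = P̄·Hᵀ·S⁻¹ = [-23/47; -2/47; 6/47]
x' = x̄ + K·y = [330/47, 372/47, 200/47]
P' = (I − K·H)·P̄ = [1304/47 330/47 514/47; 330/47 701/47 341/47; 514/47 341/47 293/47]

x' = [330/47, 372/47, 200/47]
P' = [1304/47 330/47 514/47; 330/47 701/47 341/47; 514/47 341/47 293/47]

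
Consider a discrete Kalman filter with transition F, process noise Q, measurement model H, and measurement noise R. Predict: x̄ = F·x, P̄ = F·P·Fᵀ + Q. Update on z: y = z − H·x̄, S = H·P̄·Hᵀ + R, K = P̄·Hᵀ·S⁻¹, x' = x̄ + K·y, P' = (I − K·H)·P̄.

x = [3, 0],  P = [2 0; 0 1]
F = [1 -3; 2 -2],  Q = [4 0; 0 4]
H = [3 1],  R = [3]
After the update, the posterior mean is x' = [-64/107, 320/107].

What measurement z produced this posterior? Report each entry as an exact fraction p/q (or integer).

x̄ = F·x = [3, 6]
P̄ = F·P·Fᵀ + Q = [15 10; 10 16]
S = H·P̄·Hᵀ + R = [214]
K = P̄·Hᵀ·S⁻¹ = [55/214; 23/107]
x' − x̄ = [-385/107, -322/107] = K·y
y = (KᵀK)⁻¹·Kᵀ·(x' − x̄) = [-14]
z = y + H·x̄ = [-14] + [15] = [1]

z = [1]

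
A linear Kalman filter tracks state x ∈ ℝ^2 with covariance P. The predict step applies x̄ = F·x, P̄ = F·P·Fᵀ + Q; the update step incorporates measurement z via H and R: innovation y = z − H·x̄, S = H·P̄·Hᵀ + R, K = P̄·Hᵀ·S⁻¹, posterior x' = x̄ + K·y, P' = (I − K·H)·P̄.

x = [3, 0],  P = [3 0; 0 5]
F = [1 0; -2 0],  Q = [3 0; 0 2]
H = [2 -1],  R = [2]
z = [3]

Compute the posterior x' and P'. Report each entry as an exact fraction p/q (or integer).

x' = [15/32, -75/32]
P' = [15/16 21/16; 21/16 55/16]

x̄ = F·x = [3, -6]
P̄ = F·P·Fᵀ + Q = [6 -6; -6 14]
y = z − H·x̄ = [-9]
S = H·P̄·Hᵀ + R = [64]
K = P̄·Hᵀ·S⁻¹ = [9/32; -13/32]
x' = x̄ + K·y = [15/32, -75/32]
P' = (I − K·H)·P̄ = [15/16 21/16; 21/16 55/16]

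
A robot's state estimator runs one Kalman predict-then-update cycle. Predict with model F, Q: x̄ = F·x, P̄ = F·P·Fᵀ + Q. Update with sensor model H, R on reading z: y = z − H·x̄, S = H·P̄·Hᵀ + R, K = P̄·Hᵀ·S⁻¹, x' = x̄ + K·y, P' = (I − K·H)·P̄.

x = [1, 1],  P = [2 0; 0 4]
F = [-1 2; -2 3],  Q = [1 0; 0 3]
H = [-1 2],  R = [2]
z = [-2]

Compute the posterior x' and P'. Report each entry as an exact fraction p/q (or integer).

x̄ = F·x = [1, 1]
P̄ = F·P·Fᵀ + Q = [19 28; 28 47]
y = z − H·x̄ = [-3]
S = H·P̄·Hᵀ + R = [97]
K = P̄·Hᵀ·S⁻¹ = [37/97; 66/97]
x' = x̄ + K·y = [-14/97, -101/97]
P' = (I − K·H)·P̄ = [474/97 274/97; 274/97 203/97]

x' = [-14/97, -101/97]
P' = [474/97 274/97; 274/97 203/97]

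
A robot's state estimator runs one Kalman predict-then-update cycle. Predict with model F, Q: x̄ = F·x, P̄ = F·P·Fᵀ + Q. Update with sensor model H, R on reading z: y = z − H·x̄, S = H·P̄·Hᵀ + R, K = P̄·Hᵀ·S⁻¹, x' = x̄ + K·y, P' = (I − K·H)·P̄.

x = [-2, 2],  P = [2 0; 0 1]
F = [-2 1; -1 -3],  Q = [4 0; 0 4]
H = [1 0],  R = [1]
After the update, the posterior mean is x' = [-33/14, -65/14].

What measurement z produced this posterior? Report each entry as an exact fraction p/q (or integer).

z = [-3]

x̄ = F·x = [6, -4]
P̄ = F·P·Fᵀ + Q = [13 1; 1 15]
S = H·P̄·Hᵀ + R = [14]
K = P̄·Hᵀ·S⁻¹ = [13/14; 1/14]
x' − x̄ = [-117/14, -9/14] = K·y
y = (KᵀK)⁻¹·Kᵀ·(x' − x̄) = [-9]
z = y + H·x̄ = [-9] + [6] = [-3]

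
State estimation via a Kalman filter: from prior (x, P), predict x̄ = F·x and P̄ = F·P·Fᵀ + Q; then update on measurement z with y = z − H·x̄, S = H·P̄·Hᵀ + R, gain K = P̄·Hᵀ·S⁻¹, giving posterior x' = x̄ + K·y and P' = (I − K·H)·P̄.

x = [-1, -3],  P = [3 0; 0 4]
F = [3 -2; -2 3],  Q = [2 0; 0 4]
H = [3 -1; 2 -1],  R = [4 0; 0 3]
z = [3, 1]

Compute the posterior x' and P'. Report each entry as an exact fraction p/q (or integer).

x' = [-174/863, -2195/863]
P' = [4572/4315 9288/4315; 9288/4315 25392/4315]

x̄ = F·x = [3, -7]
P̄ = F·P·Fᵀ + Q = [45 -42; -42 52]
y = z − H·x̄ = [-13, -12]
S = H·P̄·Hᵀ + R = [713 532; 532 403]
K = P̄·Hᵀ·S⁻¹ = [1107/4315 -48/4315; 618/4315 -2272/4315]
x' = x̄ + K·y = [-174/863, -2195/863]
P' = (I − K·H)·P̄ = [4572/4315 9288/4315; 9288/4315 25392/4315]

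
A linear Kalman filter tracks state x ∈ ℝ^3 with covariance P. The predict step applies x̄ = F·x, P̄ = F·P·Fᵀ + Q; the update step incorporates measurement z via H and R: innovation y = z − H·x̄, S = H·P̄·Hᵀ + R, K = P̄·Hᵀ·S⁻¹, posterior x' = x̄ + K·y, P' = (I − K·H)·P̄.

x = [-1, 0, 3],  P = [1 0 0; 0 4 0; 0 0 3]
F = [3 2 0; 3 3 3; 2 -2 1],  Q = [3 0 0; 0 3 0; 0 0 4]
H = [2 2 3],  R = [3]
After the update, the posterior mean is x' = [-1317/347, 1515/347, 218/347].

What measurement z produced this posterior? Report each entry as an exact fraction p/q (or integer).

z = [3]

x̄ = F·x = [-3, 6, 1]
P̄ = F·P·Fᵀ + Q = [28 33 -10; 33 75 -9; -10 -9 27]
S = H·P̄·Hᵀ + R = [694]
K = P̄·Hᵀ·S⁻¹ = [46/347; 189/694; 43/694]
x' − x̄ = [-276/347, -567/347, -129/347] = K·y
y = (KᵀK)⁻¹·Kᵀ·(x' − x̄) = [-6]
z = y + H·x̄ = [-6] + [9] = [3]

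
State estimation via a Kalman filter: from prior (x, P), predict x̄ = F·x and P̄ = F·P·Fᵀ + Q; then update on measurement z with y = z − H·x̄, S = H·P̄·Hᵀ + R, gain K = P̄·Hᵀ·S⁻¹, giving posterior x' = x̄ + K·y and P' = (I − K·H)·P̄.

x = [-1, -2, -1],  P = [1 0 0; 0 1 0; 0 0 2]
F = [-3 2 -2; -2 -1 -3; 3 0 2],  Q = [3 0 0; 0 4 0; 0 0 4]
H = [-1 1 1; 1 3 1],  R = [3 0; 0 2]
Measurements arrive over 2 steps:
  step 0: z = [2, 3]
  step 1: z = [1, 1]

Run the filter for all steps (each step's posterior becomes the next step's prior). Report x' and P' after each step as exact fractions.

step 0: x̄ = F·x = [1, 7, -5]
step 0: P̄ = F·P·Fᵀ + Q = [24 16 -17; 16 27 -18; -17 -18 21]
step 0: y = z − H·x̄ = [1, -14]
step 0: S = H·P̄·Hᵀ + R = [41 -26; -26 244]
step 0: K = P̄·Hᵀ·S⁻¹ = [-2335/4664 1605/9328; 173/4664 3057/9328; 895/2332 -765/4664]
step 0: x' = x̄ + K·y = [-4453/2332, 5711/2332, -2705/1166]
step 0: P' = (I − K·H)·P̄ = [18847/9328 -10237/9328 7537/4664; -10237/9328 12775/9328 -10987/4664; 7537/4664 -10987/4664 11947/2332]
step 1: x̄ = F·x = [35601/2332, 19425/2332, -24179/2332]
step 1: P̄ = F·P·Fᵀ + Q = [919383/9328 668355/9328 -690981/9328; 668355/9328 563663/9328 -521113/9328; -690981/9328 -521113/9328 578975/9328]
step 1: y = z − H·x̄ = [42687/2332, -67365/2332]
step 1: S = H·P̄·Hᵀ + R = [1093031/9328 -2070581/9328; -2070581/9328 6091471/9328]
step 1: K = P̄·Hᵀ·S⁻¹ = [-119387454/254166055 52609641/254166055; -628948/254166055 76486227/254166055; 117133136/254166055 -30088329/254166055]
step 1: x' = x̄ + K·y = [13465662/19551235, -7988091/19551235, 29076442/19551235]
step 1: P' = (I − K·H)·P̄ = [397726944/254166055 -166036122/254166055 205600704/254166055; -166036122/254166055 243465771/254166055 -411388737/254166055; 205600704/254166055 -411388737/254166055 968388849/254166055]

step 0: x' = [-4453/2332, 5711/2332, -2705/1166], P' = [18847/9328 -10237/9328 7537/4664; -10237/9328 12775/9328 -10987/4664; 7537/4664 -10987/4664 11947/2332]
step 1: x' = [13465662/19551235, -7988091/19551235, 29076442/19551235], P' = [397726944/254166055 -166036122/254166055 205600704/254166055; -166036122/254166055 243465771/254166055 -411388737/254166055; 205600704/254166055 -411388737/254166055 968388849/254166055]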